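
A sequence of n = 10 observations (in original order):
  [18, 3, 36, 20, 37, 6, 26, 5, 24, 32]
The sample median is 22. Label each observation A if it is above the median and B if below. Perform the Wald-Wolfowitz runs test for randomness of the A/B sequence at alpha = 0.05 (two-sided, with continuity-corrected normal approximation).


Step 1: Compute median = 22; label A = above, B = below.
Labels in order: BBABABABAA  (n_A = 5, n_B = 5)
Step 2: Count runs R = 8.
Step 3: Under H0 (random ordering), E[R] = 2*n_A*n_B/(n_A+n_B) + 1 = 2*5*5/10 + 1 = 6.0000.
        Var[R] = 2*n_A*n_B*(2*n_A*n_B - n_A - n_B) / ((n_A+n_B)^2 * (n_A+n_B-1)) = 2000/900 = 2.2222.
        SD[R] = 1.4907.
Step 4: Continuity-corrected z = (R - 0.5 - E[R]) / SD[R] = (8 - 0.5 - 6.0000) / 1.4907 = 1.0062.
Step 5: Two-sided p-value via normal approximation = 2*(1 - Phi(|z|)) = 0.314305.
Step 6: alpha = 0.05. fail to reject H0.

R = 8, z = 1.0062, p = 0.314305, fail to reject H0.


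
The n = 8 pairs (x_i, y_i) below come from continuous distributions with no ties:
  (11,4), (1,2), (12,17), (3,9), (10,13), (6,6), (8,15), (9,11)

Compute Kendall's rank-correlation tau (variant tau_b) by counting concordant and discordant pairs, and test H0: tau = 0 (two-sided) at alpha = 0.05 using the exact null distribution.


Step 1: Enumerate the 28 unordered pairs (i,j) with i<j and classify each by sign(x_j-x_i) * sign(y_j-y_i).
  (1,2):dx=-10,dy=-2->C; (1,3):dx=+1,dy=+13->C; (1,4):dx=-8,dy=+5->D; (1,5):dx=-1,dy=+9->D
  (1,6):dx=-5,dy=+2->D; (1,7):dx=-3,dy=+11->D; (1,8):dx=-2,dy=+7->D; (2,3):dx=+11,dy=+15->C
  (2,4):dx=+2,dy=+7->C; (2,5):dx=+9,dy=+11->C; (2,6):dx=+5,dy=+4->C; (2,7):dx=+7,dy=+13->C
  (2,8):dx=+8,dy=+9->C; (3,4):dx=-9,dy=-8->C; (3,5):dx=-2,dy=-4->C; (3,6):dx=-6,dy=-11->C
  (3,7):dx=-4,dy=-2->C; (3,8):dx=-3,dy=-6->C; (4,5):dx=+7,dy=+4->C; (4,6):dx=+3,dy=-3->D
  (4,7):dx=+5,dy=+6->C; (4,8):dx=+6,dy=+2->C; (5,6):dx=-4,dy=-7->C; (5,7):dx=-2,dy=+2->D
  (5,8):dx=-1,dy=-2->C; (6,7):dx=+2,dy=+9->C; (6,8):dx=+3,dy=+5->C; (7,8):dx=+1,dy=-4->D
Step 2: C = 20, D = 8, total pairs = 28.
Step 3: tau = (C - D)/(n(n-1)/2) = (20 - 8)/28 = 0.428571.
Step 4: Exact two-sided p-value (enumerate n! = 40320 permutations of y under H0): p = 0.178869.
Step 5: alpha = 0.05. fail to reject H0.

tau_b = 0.4286 (C=20, D=8), p = 0.178869, fail to reject H0.


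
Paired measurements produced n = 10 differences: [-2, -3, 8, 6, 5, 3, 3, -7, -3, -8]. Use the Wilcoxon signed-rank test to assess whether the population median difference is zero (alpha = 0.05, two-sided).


Step 1: Drop any zero differences (none here) and take |d_i|.
|d| = [2, 3, 8, 6, 5, 3, 3, 7, 3, 8]
Step 2: Midrank |d_i| (ties get averaged ranks).
ranks: |2|->1, |3|->3.5, |8|->9.5, |6|->7, |5|->6, |3|->3.5, |3|->3.5, |7|->8, |3|->3.5, |8|->9.5
Step 3: Attach original signs; sum ranks with positive sign and with negative sign.
W+ = 9.5 + 7 + 6 + 3.5 + 3.5 = 29.5
W- = 1 + 3.5 + 8 + 3.5 + 9.5 = 25.5
(Check: W+ + W- = 55 should equal n(n+1)/2 = 55.)
Step 4: Test statistic W = min(W+, W-) = 25.5.
Step 5: Ties in |d|, so use the tie-corrected normal approximation.
        E[W] = n(n+1)/4 = 10*11/4 = 27.5.
        Tie groups: |d|=3 (t=4), |d|=8 (t=2); sum(t^3 - t) = 66.
        Var[W] = n(n+1)(2n+1)/24 - sum(t^3-t)/48 = 2310/24 - 66/48 = 94.875.
        z = (W - E[W]) / sqrt(Var[W]) = (25.5 - 27.5) / 9.7404 = -0.2053.
        Two-sided p = 2*Phi(z) = 0.837314.
Step 6: alpha = 0.05. fail to reject H0.

W+ = 29.5, W- = 25.5, W = min = 25.5, p = 0.837314, fail to reject H0.


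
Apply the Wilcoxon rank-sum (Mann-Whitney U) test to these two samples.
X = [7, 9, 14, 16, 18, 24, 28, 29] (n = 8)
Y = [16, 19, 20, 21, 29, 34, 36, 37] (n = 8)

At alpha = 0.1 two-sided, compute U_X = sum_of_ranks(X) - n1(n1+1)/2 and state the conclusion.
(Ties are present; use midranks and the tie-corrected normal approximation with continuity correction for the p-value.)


Step 1: Combine and sort all 16 observations; assign midranks.
sorted (value, group): (7,X), (9,X), (14,X), (16,X), (16,Y), (18,X), (19,Y), (20,Y), (21,Y), (24,X), (28,X), (29,X), (29,Y), (34,Y), (36,Y), (37,Y)
ranks: 7->1, 9->2, 14->3, 16->4.5, 16->4.5, 18->6, 19->7, 20->8, 21->9, 24->10, 28->11, 29->12.5, 29->12.5, 34->14, 36->15, 37->16
Step 2: Rank sum for X: R1 = 1 + 2 + 3 + 4.5 + 6 + 10 + 11 + 12.5 = 50.
Step 3: U_X = R1 - n1(n1+1)/2 = 50 - 8*9/2 = 50 - 36 = 14.
       U_Y = n1*n2 - U_X = 64 - 14 = 50.
Step 4: Ties are present, so use the tie-corrected normal approximation (with continuity correction) for the p-value.
Step 5: p-value = 0.065684; compare to alpha = 0.1. reject H0.

U_X = 14, p = 0.065684, reject H0 at alpha = 0.1.


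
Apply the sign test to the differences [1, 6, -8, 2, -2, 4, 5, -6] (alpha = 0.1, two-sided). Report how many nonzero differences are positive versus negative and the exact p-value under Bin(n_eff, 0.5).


Step 1: Discard zero differences. Original n = 8; n_eff = number of nonzero differences = 8.
Nonzero differences (with sign): +1, +6, -8, +2, -2, +4, +5, -6
Step 2: Count signs: positive = 5, negative = 3.
Step 3: Under H0: P(positive) = 0.5, so the number of positives S ~ Bin(8, 0.5).
Step 4: Two-sided exact p-value = sum of Bin(8,0.5) probabilities at or below the observed probability = 0.726562.
Step 5: alpha = 0.1. fail to reject H0.

n_eff = 8, pos = 5, neg = 3, p = 0.726562, fail to reject H0.


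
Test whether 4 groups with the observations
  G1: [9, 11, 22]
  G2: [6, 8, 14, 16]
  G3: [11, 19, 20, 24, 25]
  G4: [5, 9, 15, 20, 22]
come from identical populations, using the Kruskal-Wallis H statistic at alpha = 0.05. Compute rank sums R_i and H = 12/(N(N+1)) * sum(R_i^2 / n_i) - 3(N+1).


Step 1: Combine all N = 17 observations and assign midranks.
sorted (value, group, rank): (5,G4,1), (6,G2,2), (8,G2,3), (9,G1,4.5), (9,G4,4.5), (11,G1,6.5), (11,G3,6.5), (14,G2,8), (15,G4,9), (16,G2,10), (19,G3,11), (20,G3,12.5), (20,G4,12.5), (22,G1,14.5), (22,G4,14.5), (24,G3,16), (25,G3,17)
Step 2: Sum ranks within each group.
R_1 = 25.5 (n_1 = 3)
R_2 = 23 (n_2 = 4)
R_3 = 63 (n_3 = 5)
R_4 = 41.5 (n_4 = 5)
Step 3: H = 12/(N(N+1)) * sum(R_i^2/n_i) - 3(N+1)
     = 12/(17*18) * (25.5^2/3 + 23^2/4 + 63^2/5 + 41.5^2/5) - 3*18
     = 0.039216 * 1487.25 - 54
     = 4.323529.
Step 4: Ties present; correction factor C = 1 - 24/(17^3 - 17) = 0.995098. Corrected H = 4.323529 / 0.995098 = 4.344828.
Step 5: Under H0, H ~ chi^2(3); p-value = 0.226556.
Step 6: alpha = 0.05. fail to reject H0.

H = 4.3448, df = 3, p = 0.226556, fail to reject H0.


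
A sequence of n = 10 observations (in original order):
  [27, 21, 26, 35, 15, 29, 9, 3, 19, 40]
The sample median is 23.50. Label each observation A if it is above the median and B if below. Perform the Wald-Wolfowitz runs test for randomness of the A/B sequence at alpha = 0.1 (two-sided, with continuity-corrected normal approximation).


Step 1: Compute median = 23.50; label A = above, B = below.
Labels in order: ABAABABBBA  (n_A = 5, n_B = 5)
Step 2: Count runs R = 7.
Step 3: Under H0 (random ordering), E[R] = 2*n_A*n_B/(n_A+n_B) + 1 = 2*5*5/10 + 1 = 6.0000.
        Var[R] = 2*n_A*n_B*(2*n_A*n_B - n_A - n_B) / ((n_A+n_B)^2 * (n_A+n_B-1)) = 2000/900 = 2.2222.
        SD[R] = 1.4907.
Step 4: Continuity-corrected z = (R - 0.5 - E[R]) / SD[R] = (7 - 0.5 - 6.0000) / 1.4907 = 0.3354.
Step 5: Two-sided p-value via normal approximation = 2*(1 - Phi(|z|)) = 0.737316.
Step 6: alpha = 0.1. fail to reject H0.

R = 7, z = 0.3354, p = 0.737316, fail to reject H0.


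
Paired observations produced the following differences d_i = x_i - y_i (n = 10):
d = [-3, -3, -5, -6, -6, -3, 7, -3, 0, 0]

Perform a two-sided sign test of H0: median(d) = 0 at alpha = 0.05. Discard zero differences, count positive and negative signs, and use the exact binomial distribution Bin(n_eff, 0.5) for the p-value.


Step 1: Discard zero differences. Original n = 10; n_eff = number of nonzero differences = 8.
Nonzero differences (with sign): -3, -3, -5, -6, -6, -3, +7, -3
Step 2: Count signs: positive = 1, negative = 7.
Step 3: Under H0: P(positive) = 0.5, so the number of positives S ~ Bin(8, 0.5).
Step 4: Two-sided exact p-value = sum of Bin(8,0.5) probabilities at or below the observed probability = 0.070312.
Step 5: alpha = 0.05. fail to reject H0.

n_eff = 8, pos = 1, neg = 7, p = 0.070312, fail to reject H0.


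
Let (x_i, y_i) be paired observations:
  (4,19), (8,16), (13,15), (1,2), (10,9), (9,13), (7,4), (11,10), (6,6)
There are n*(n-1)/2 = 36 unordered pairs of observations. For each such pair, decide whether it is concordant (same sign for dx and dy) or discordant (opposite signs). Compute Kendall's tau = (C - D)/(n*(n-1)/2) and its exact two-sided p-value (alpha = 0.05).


Step 1: Enumerate the 36 unordered pairs (i,j) with i<j and classify each by sign(x_j-x_i) * sign(y_j-y_i).
  (1,2):dx=+4,dy=-3->D; (1,3):dx=+9,dy=-4->D; (1,4):dx=-3,dy=-17->C; (1,5):dx=+6,dy=-10->D
  (1,6):dx=+5,dy=-6->D; (1,7):dx=+3,dy=-15->D; (1,8):dx=+7,dy=-9->D; (1,9):dx=+2,dy=-13->D
  (2,3):dx=+5,dy=-1->D; (2,4):dx=-7,dy=-14->C; (2,5):dx=+2,dy=-7->D; (2,6):dx=+1,dy=-3->D
  (2,7):dx=-1,dy=-12->C; (2,8):dx=+3,dy=-6->D; (2,9):dx=-2,dy=-10->C; (3,4):dx=-12,dy=-13->C
  (3,5):dx=-3,dy=-6->C; (3,6):dx=-4,dy=-2->C; (3,7):dx=-6,dy=-11->C; (3,8):dx=-2,dy=-5->C
  (3,9):dx=-7,dy=-9->C; (4,5):dx=+9,dy=+7->C; (4,6):dx=+8,dy=+11->C; (4,7):dx=+6,dy=+2->C
  (4,8):dx=+10,dy=+8->C; (4,9):dx=+5,dy=+4->C; (5,6):dx=-1,dy=+4->D; (5,7):dx=-3,dy=-5->C
  (5,8):dx=+1,dy=+1->C; (5,9):dx=-4,dy=-3->C; (6,7):dx=-2,dy=-9->C; (6,8):dx=+2,dy=-3->D
  (6,9):dx=-3,dy=-7->C; (7,8):dx=+4,dy=+6->C; (7,9):dx=-1,dy=+2->D; (8,9):dx=-5,dy=-4->C
Step 2: C = 22, D = 14, total pairs = 36.
Step 3: tau = (C - D)/(n(n-1)/2) = (22 - 14)/36 = 0.222222.
Step 4: Exact two-sided p-value (enumerate n! = 362880 permutations of y under H0): p = 0.476709.
Step 5: alpha = 0.05. fail to reject H0.

tau_b = 0.2222 (C=22, D=14), p = 0.476709, fail to reject H0.


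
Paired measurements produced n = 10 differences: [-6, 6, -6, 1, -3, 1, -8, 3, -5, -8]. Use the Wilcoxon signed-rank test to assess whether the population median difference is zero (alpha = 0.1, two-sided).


Step 1: Drop any zero differences (none here) and take |d_i|.
|d| = [6, 6, 6, 1, 3, 1, 8, 3, 5, 8]
Step 2: Midrank |d_i| (ties get averaged ranks).
ranks: |6|->7, |6|->7, |6|->7, |1|->1.5, |3|->3.5, |1|->1.5, |8|->9.5, |3|->3.5, |5|->5, |8|->9.5
Step 3: Attach original signs; sum ranks with positive sign and with negative sign.
W+ = 7 + 1.5 + 1.5 + 3.5 = 13.5
W- = 7 + 7 + 3.5 + 9.5 + 5 + 9.5 = 41.5
(Check: W+ + W- = 55 should equal n(n+1)/2 = 55.)
Step 4: Test statistic W = min(W+, W-) = 13.5.
Step 5: Ties in |d|, so use the tie-corrected normal approximation.
        E[W] = n(n+1)/4 = 10*11/4 = 27.5.
        Tie groups: |d|=1 (t=2), |d|=3 (t=2), |d|=6 (t=3), |d|=8 (t=2); sum(t^3 - t) = 42.
        Var[W] = n(n+1)(2n+1)/24 - sum(t^3-t)/48 = 2310/24 - 42/48 = 95.375.
        z = (W - E[W]) / sqrt(Var[W]) = (13.5 - 27.5) / 9.7660 = -1.4335.
        Two-sided p = 2*Phi(z) = 0.151703.
Step 6: alpha = 0.1. fail to reject H0.

W+ = 13.5, W- = 41.5, W = min = 13.5, p = 0.151703, fail to reject H0.


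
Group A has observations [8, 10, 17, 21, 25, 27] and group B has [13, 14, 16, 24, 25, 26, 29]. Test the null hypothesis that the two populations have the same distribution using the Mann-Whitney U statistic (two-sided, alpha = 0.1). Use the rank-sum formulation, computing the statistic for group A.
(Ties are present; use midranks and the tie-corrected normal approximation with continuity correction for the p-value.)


Step 1: Combine and sort all 13 observations; assign midranks.
sorted (value, group): (8,X), (10,X), (13,Y), (14,Y), (16,Y), (17,X), (21,X), (24,Y), (25,X), (25,Y), (26,Y), (27,X), (29,Y)
ranks: 8->1, 10->2, 13->3, 14->4, 16->5, 17->6, 21->7, 24->8, 25->9.5, 25->9.5, 26->11, 27->12, 29->13
Step 2: Rank sum for X: R1 = 1 + 2 + 6 + 7 + 9.5 + 12 = 37.5.
Step 3: U_X = R1 - n1(n1+1)/2 = 37.5 - 6*7/2 = 37.5 - 21 = 16.5.
       U_Y = n1*n2 - U_X = 42 - 16.5 = 25.5.
Step 4: Ties are present, so use the tie-corrected normal approximation (with continuity correction) for the p-value.
Step 5: p-value = 0.567176; compare to alpha = 0.1. fail to reject H0.

U_X = 16.5, p = 0.567176, fail to reject H0 at alpha = 0.1.


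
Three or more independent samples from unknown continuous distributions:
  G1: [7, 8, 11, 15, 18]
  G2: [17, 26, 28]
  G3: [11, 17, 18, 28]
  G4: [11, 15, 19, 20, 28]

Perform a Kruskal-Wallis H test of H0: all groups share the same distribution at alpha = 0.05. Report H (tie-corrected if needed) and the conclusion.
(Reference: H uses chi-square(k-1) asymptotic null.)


Step 1: Combine all N = 17 observations and assign midranks.
sorted (value, group, rank): (7,G1,1), (8,G1,2), (11,G1,4), (11,G3,4), (11,G4,4), (15,G1,6.5), (15,G4,6.5), (17,G2,8.5), (17,G3,8.5), (18,G1,10.5), (18,G3,10.5), (19,G4,12), (20,G4,13), (26,G2,14), (28,G2,16), (28,G3,16), (28,G4,16)
Step 2: Sum ranks within each group.
R_1 = 24 (n_1 = 5)
R_2 = 38.5 (n_2 = 3)
R_3 = 39 (n_3 = 4)
R_4 = 51.5 (n_4 = 5)
Step 3: H = 12/(N(N+1)) * sum(R_i^2/n_i) - 3(N+1)
     = 12/(17*18) * (24^2/5 + 38.5^2/3 + 39^2/4 + 51.5^2/5) - 3*18
     = 0.039216 * 1519.98 - 54
     = 5.607190.
Step 4: Ties present; correction factor C = 1 - 66/(17^3 - 17) = 0.986520. Corrected H = 5.607190 / 0.986520 = 5.683810.
Step 5: Under H0, H ~ chi^2(3); p-value = 0.128049.
Step 6: alpha = 0.05. fail to reject H0.

H = 5.6838, df = 3, p = 0.128049, fail to reject H0.


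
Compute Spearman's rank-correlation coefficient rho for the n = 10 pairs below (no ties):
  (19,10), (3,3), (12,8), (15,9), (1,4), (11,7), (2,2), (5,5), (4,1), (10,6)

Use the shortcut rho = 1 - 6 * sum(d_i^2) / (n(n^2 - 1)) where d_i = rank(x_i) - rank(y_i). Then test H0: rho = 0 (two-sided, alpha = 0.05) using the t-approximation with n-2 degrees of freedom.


Step 1: Rank x and y separately (midranks; no ties here).
rank(x): 19->10, 3->3, 12->8, 15->9, 1->1, 11->7, 2->2, 5->5, 4->4, 10->6
rank(y): 10->10, 3->3, 8->8, 9->9, 4->4, 7->7, 2->2, 5->5, 1->1, 6->6
Step 2: d_i = R_x(i) - R_y(i); compute d_i^2.
  (10-10)^2=0, (3-3)^2=0, (8-8)^2=0, (9-9)^2=0, (1-4)^2=9, (7-7)^2=0, (2-2)^2=0, (5-5)^2=0, (4-1)^2=9, (6-6)^2=0
sum(d^2) = 18.
Step 3: rho = 1 - 6*18 / (10*(10^2 - 1)) = 1 - 108/990 = 0.890909.
Step 4: Under H0, t = rho * sqrt((n-2)/(1-rho^2)) = 5.5482 ~ t(8).
Step 5: Two-sided p-value from the t-distribution with 8 df = 0.000542.
Step 6: alpha = 0.05. reject H0.

rho = 0.8909, p = 0.000542, reject H0 at alpha = 0.05.


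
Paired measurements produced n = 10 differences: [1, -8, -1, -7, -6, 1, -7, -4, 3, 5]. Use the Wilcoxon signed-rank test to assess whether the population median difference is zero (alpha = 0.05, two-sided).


Step 1: Drop any zero differences (none here) and take |d_i|.
|d| = [1, 8, 1, 7, 6, 1, 7, 4, 3, 5]
Step 2: Midrank |d_i| (ties get averaged ranks).
ranks: |1|->2, |8|->10, |1|->2, |7|->8.5, |6|->7, |1|->2, |7|->8.5, |4|->5, |3|->4, |5|->6
Step 3: Attach original signs; sum ranks with positive sign and with negative sign.
W+ = 2 + 2 + 4 + 6 = 14
W- = 10 + 2 + 8.5 + 7 + 8.5 + 5 = 41
(Check: W+ + W- = 55 should equal n(n+1)/2 = 55.)
Step 4: Test statistic W = min(W+, W-) = 14.
Step 5: Ties in |d|, so use the tie-corrected normal approximation.
        E[W] = n(n+1)/4 = 10*11/4 = 27.5.
        Tie groups: |d|=1 (t=3), |d|=7 (t=2); sum(t^3 - t) = 30.
        Var[W] = n(n+1)(2n+1)/24 - sum(t^3-t)/48 = 2310/24 - 30/48 = 95.625.
        z = (W - E[W]) / sqrt(Var[W]) = (14 - 27.5) / 9.7788 = -1.3805.
        Two-sided p = 2*Phi(z) = 0.167421.
Step 6: alpha = 0.05. fail to reject H0.

W+ = 14, W- = 41, W = min = 14, p = 0.167421, fail to reject H0.


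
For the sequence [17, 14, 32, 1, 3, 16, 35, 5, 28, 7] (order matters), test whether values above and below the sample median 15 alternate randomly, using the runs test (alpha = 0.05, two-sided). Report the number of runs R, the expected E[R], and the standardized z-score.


Step 1: Compute median = 15; label A = above, B = below.
Labels in order: ABABBAABAB  (n_A = 5, n_B = 5)
Step 2: Count runs R = 8.
Step 3: Under H0 (random ordering), E[R] = 2*n_A*n_B/(n_A+n_B) + 1 = 2*5*5/10 + 1 = 6.0000.
        Var[R] = 2*n_A*n_B*(2*n_A*n_B - n_A - n_B) / ((n_A+n_B)^2 * (n_A+n_B-1)) = 2000/900 = 2.2222.
        SD[R] = 1.4907.
Step 4: Continuity-corrected z = (R - 0.5 - E[R]) / SD[R] = (8 - 0.5 - 6.0000) / 1.4907 = 1.0062.
Step 5: Two-sided p-value via normal approximation = 2*(1 - Phi(|z|)) = 0.314305.
Step 6: alpha = 0.05. fail to reject H0.

R = 8, z = 1.0062, p = 0.314305, fail to reject H0.


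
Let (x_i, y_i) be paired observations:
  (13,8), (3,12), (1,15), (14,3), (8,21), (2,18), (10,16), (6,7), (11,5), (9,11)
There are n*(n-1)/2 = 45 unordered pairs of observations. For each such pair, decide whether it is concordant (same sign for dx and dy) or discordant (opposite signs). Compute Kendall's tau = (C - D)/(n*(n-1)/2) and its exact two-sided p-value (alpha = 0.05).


Step 1: Enumerate the 45 unordered pairs (i,j) with i<j and classify each by sign(x_j-x_i) * sign(y_j-y_i).
  (1,2):dx=-10,dy=+4->D; (1,3):dx=-12,dy=+7->D; (1,4):dx=+1,dy=-5->D; (1,5):dx=-5,dy=+13->D
  (1,6):dx=-11,dy=+10->D; (1,7):dx=-3,dy=+8->D; (1,8):dx=-7,dy=-1->C; (1,9):dx=-2,dy=-3->C
  (1,10):dx=-4,dy=+3->D; (2,3):dx=-2,dy=+3->D; (2,4):dx=+11,dy=-9->D; (2,5):dx=+5,dy=+9->C
  (2,6):dx=-1,dy=+6->D; (2,7):dx=+7,dy=+4->C; (2,8):dx=+3,dy=-5->D; (2,9):dx=+8,dy=-7->D
  (2,10):dx=+6,dy=-1->D; (3,4):dx=+13,dy=-12->D; (3,5):dx=+7,dy=+6->C; (3,6):dx=+1,dy=+3->C
  (3,7):dx=+9,dy=+1->C; (3,8):dx=+5,dy=-8->D; (3,9):dx=+10,dy=-10->D; (3,10):dx=+8,dy=-4->D
  (4,5):dx=-6,dy=+18->D; (4,6):dx=-12,dy=+15->D; (4,7):dx=-4,dy=+13->D; (4,8):dx=-8,dy=+4->D
  (4,9):dx=-3,dy=+2->D; (4,10):dx=-5,dy=+8->D; (5,6):dx=-6,dy=-3->C; (5,7):dx=+2,dy=-5->D
  (5,8):dx=-2,dy=-14->C; (5,9):dx=+3,dy=-16->D; (5,10):dx=+1,dy=-10->D; (6,7):dx=+8,dy=-2->D
  (6,8):dx=+4,dy=-11->D; (6,9):dx=+9,dy=-13->D; (6,10):dx=+7,dy=-7->D; (7,8):dx=-4,dy=-9->C
  (7,9):dx=+1,dy=-11->D; (7,10):dx=-1,dy=-5->C; (8,9):dx=+5,dy=-2->D; (8,10):dx=+3,dy=+4->C
  (9,10):dx=-2,dy=+6->D
Step 2: C = 12, D = 33, total pairs = 45.
Step 3: tau = (C - D)/(n(n-1)/2) = (12 - 33)/45 = -0.466667.
Step 4: Exact two-sided p-value (enumerate n! = 3628800 permutations of y under H0): p = 0.072550.
Step 5: alpha = 0.05. fail to reject H0.

tau_b = -0.4667 (C=12, D=33), p = 0.072550, fail to reject H0.


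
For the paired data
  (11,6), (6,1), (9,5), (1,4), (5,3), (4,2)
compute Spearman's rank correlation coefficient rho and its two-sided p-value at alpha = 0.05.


Step 1: Rank x and y separately (midranks; no ties here).
rank(x): 11->6, 6->4, 9->5, 1->1, 5->3, 4->2
rank(y): 6->6, 1->1, 5->5, 4->4, 3->3, 2->2
Step 2: d_i = R_x(i) - R_y(i); compute d_i^2.
  (6-6)^2=0, (4-1)^2=9, (5-5)^2=0, (1-4)^2=9, (3-3)^2=0, (2-2)^2=0
sum(d^2) = 18.
Step 3: rho = 1 - 6*18 / (6*(6^2 - 1)) = 1 - 108/210 = 0.485714.
Step 4: Under H0, t = rho * sqrt((n-2)/(1-rho^2)) = 1.1113 ~ t(4).
Step 5: Two-sided p-value from the t-distribution with 4 df = 0.328723.
Step 6: alpha = 0.05. fail to reject H0.

rho = 0.4857, p = 0.328723, fail to reject H0 at alpha = 0.05.


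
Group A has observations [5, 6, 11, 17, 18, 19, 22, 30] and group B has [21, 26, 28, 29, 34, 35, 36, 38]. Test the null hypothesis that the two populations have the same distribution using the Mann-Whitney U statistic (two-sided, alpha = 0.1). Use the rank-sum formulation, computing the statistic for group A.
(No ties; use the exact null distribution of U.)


Step 1: Combine and sort all 16 observations; assign midranks.
sorted (value, group): (5,X), (6,X), (11,X), (17,X), (18,X), (19,X), (21,Y), (22,X), (26,Y), (28,Y), (29,Y), (30,X), (34,Y), (35,Y), (36,Y), (38,Y)
ranks: 5->1, 6->2, 11->3, 17->4, 18->5, 19->6, 21->7, 22->8, 26->9, 28->10, 29->11, 30->12, 34->13, 35->14, 36->15, 38->16
Step 2: Rank sum for X: R1 = 1 + 2 + 3 + 4 + 5 + 6 + 8 + 12 = 41.
Step 3: U_X = R1 - n1(n1+1)/2 = 41 - 8*9/2 = 41 - 36 = 5.
       U_Y = n1*n2 - U_X = 64 - 5 = 59.
Step 4: No ties, so the exact null distribution of U (based on enumerating the C(16,8) = 12870 equally likely rank assignments) gives the two-sided p-value.
Step 5: p-value = 0.002953; compare to alpha = 0.1. reject H0.

U_X = 5, p = 0.002953, reject H0 at alpha = 0.1.


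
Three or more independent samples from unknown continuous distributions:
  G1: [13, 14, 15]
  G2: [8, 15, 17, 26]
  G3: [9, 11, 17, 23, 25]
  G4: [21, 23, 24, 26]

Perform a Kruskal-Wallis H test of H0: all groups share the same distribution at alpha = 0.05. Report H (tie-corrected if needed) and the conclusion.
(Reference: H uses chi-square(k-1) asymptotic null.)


Step 1: Combine all N = 16 observations and assign midranks.
sorted (value, group, rank): (8,G2,1), (9,G3,2), (11,G3,3), (13,G1,4), (14,G1,5), (15,G1,6.5), (15,G2,6.5), (17,G2,8.5), (17,G3,8.5), (21,G4,10), (23,G3,11.5), (23,G4,11.5), (24,G4,13), (25,G3,14), (26,G2,15.5), (26,G4,15.5)
Step 2: Sum ranks within each group.
R_1 = 15.5 (n_1 = 3)
R_2 = 31.5 (n_2 = 4)
R_3 = 39 (n_3 = 5)
R_4 = 50 (n_4 = 4)
Step 3: H = 12/(N(N+1)) * sum(R_i^2/n_i) - 3(N+1)
     = 12/(16*17) * (15.5^2/3 + 31.5^2/4 + 39^2/5 + 50^2/4) - 3*17
     = 0.044118 * 1257.35 - 51
     = 4.471140.
Step 4: Ties present; correction factor C = 1 - 24/(16^3 - 16) = 0.994118. Corrected H = 4.471140 / 0.994118 = 4.497596.
Step 5: Under H0, H ~ chi^2(3); p-value = 0.212505.
Step 6: alpha = 0.05. fail to reject H0.

H = 4.4976, df = 3, p = 0.212505, fail to reject H0.


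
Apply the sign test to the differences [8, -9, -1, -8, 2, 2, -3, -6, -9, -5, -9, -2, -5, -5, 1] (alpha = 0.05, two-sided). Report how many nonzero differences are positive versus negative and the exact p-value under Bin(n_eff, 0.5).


Step 1: Discard zero differences. Original n = 15; n_eff = number of nonzero differences = 15.
Nonzero differences (with sign): +8, -9, -1, -8, +2, +2, -3, -6, -9, -5, -9, -2, -5, -5, +1
Step 2: Count signs: positive = 4, negative = 11.
Step 3: Under H0: P(positive) = 0.5, so the number of positives S ~ Bin(15, 0.5).
Step 4: Two-sided exact p-value = sum of Bin(15,0.5) probabilities at or below the observed probability = 0.118469.
Step 5: alpha = 0.05. fail to reject H0.

n_eff = 15, pos = 4, neg = 11, p = 0.118469, fail to reject H0.


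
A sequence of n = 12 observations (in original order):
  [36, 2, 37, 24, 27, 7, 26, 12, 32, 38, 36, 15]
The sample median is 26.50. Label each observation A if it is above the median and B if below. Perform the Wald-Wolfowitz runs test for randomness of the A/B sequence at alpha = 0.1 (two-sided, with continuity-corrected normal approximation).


Step 1: Compute median = 26.50; label A = above, B = below.
Labels in order: ABABABBBAAAB  (n_A = 6, n_B = 6)
Step 2: Count runs R = 8.
Step 3: Under H0 (random ordering), E[R] = 2*n_A*n_B/(n_A+n_B) + 1 = 2*6*6/12 + 1 = 7.0000.
        Var[R] = 2*n_A*n_B*(2*n_A*n_B - n_A - n_B) / ((n_A+n_B)^2 * (n_A+n_B-1)) = 4320/1584 = 2.7273.
        SD[R] = 1.6514.
Step 4: Continuity-corrected z = (R - 0.5 - E[R]) / SD[R] = (8 - 0.5 - 7.0000) / 1.6514 = 0.3028.
Step 5: Two-sided p-value via normal approximation = 2*(1 - Phi(|z|)) = 0.762069.
Step 6: alpha = 0.1. fail to reject H0.

R = 8, z = 0.3028, p = 0.762069, fail to reject H0.


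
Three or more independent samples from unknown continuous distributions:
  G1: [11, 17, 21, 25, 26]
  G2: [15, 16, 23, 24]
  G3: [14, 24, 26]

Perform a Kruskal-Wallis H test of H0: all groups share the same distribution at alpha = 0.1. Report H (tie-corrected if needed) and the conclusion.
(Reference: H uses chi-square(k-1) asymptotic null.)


Step 1: Combine all N = 12 observations and assign midranks.
sorted (value, group, rank): (11,G1,1), (14,G3,2), (15,G2,3), (16,G2,4), (17,G1,5), (21,G1,6), (23,G2,7), (24,G2,8.5), (24,G3,8.5), (25,G1,10), (26,G1,11.5), (26,G3,11.5)
Step 2: Sum ranks within each group.
R_1 = 33.5 (n_1 = 5)
R_2 = 22.5 (n_2 = 4)
R_3 = 22 (n_3 = 3)
Step 3: H = 12/(N(N+1)) * sum(R_i^2/n_i) - 3(N+1)
     = 12/(12*13) * (33.5^2/5 + 22.5^2/4 + 22^2/3) - 3*13
     = 0.076923 * 512.346 - 39
     = 0.411218.
Step 4: Ties present; correction factor C = 1 - 12/(12^3 - 12) = 0.993007. Corrected H = 0.411218 / 0.993007 = 0.414114.
Step 5: Under H0, H ~ chi^2(2); p-value = 0.812973.
Step 6: alpha = 0.1. fail to reject H0.

H = 0.4141, df = 2, p = 0.812973, fail to reject H0.


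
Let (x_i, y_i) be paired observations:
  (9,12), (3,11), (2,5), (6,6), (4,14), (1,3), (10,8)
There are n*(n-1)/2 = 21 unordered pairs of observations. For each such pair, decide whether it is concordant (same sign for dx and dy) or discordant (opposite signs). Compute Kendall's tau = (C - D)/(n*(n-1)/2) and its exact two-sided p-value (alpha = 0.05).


Step 1: Enumerate the 21 unordered pairs (i,j) with i<j and classify each by sign(x_j-x_i) * sign(y_j-y_i).
  (1,2):dx=-6,dy=-1->C; (1,3):dx=-7,dy=-7->C; (1,4):dx=-3,dy=-6->C; (1,5):dx=-5,dy=+2->D
  (1,6):dx=-8,dy=-9->C; (1,7):dx=+1,dy=-4->D; (2,3):dx=-1,dy=-6->C; (2,4):dx=+3,dy=-5->D
  (2,5):dx=+1,dy=+3->C; (2,6):dx=-2,dy=-8->C; (2,7):dx=+7,dy=-3->D; (3,4):dx=+4,dy=+1->C
  (3,5):dx=+2,dy=+9->C; (3,6):dx=-1,dy=-2->C; (3,7):dx=+8,dy=+3->C; (4,5):dx=-2,dy=+8->D
  (4,6):dx=-5,dy=-3->C; (4,7):dx=+4,dy=+2->C; (5,6):dx=-3,dy=-11->C; (5,7):dx=+6,dy=-6->D
  (6,7):dx=+9,dy=+5->C
Step 2: C = 15, D = 6, total pairs = 21.
Step 3: tau = (C - D)/(n(n-1)/2) = (15 - 6)/21 = 0.428571.
Step 4: Exact two-sided p-value (enumerate n! = 5040 permutations of y under H0): p = 0.238889.
Step 5: alpha = 0.05. fail to reject H0.

tau_b = 0.4286 (C=15, D=6), p = 0.238889, fail to reject H0.


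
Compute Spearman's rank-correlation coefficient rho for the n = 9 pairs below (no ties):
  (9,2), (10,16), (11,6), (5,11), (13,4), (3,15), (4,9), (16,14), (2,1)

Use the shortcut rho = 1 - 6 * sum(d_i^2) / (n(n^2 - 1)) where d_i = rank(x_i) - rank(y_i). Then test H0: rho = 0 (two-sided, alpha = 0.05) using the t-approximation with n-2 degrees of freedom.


Step 1: Rank x and y separately (midranks; no ties here).
rank(x): 9->5, 10->6, 11->7, 5->4, 13->8, 3->2, 4->3, 16->9, 2->1
rank(y): 2->2, 16->9, 6->4, 11->6, 4->3, 15->8, 9->5, 14->7, 1->1
Step 2: d_i = R_x(i) - R_y(i); compute d_i^2.
  (5-2)^2=9, (6-9)^2=9, (7-4)^2=9, (4-6)^2=4, (8-3)^2=25, (2-8)^2=36, (3-5)^2=4, (9-7)^2=4, (1-1)^2=0
sum(d^2) = 100.
Step 3: rho = 1 - 6*100 / (9*(9^2 - 1)) = 1 - 600/720 = 0.166667.
Step 4: Under H0, t = rho * sqrt((n-2)/(1-rho^2)) = 0.4472 ~ t(7).
Step 5: Two-sided p-value from the t-distribution with 7 df = 0.668231.
Step 6: alpha = 0.05. fail to reject H0.

rho = 0.1667, p = 0.668231, fail to reject H0 at alpha = 0.05.


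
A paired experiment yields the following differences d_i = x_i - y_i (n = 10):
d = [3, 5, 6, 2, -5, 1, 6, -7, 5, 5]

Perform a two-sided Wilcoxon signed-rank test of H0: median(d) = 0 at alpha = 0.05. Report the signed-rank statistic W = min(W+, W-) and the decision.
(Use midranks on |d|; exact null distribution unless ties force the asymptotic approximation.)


Step 1: Drop any zero differences (none here) and take |d_i|.
|d| = [3, 5, 6, 2, 5, 1, 6, 7, 5, 5]
Step 2: Midrank |d_i| (ties get averaged ranks).
ranks: |3|->3, |5|->5.5, |6|->8.5, |2|->2, |5|->5.5, |1|->1, |6|->8.5, |7|->10, |5|->5.5, |5|->5.5
Step 3: Attach original signs; sum ranks with positive sign and with negative sign.
W+ = 3 + 5.5 + 8.5 + 2 + 1 + 8.5 + 5.5 + 5.5 = 39.5
W- = 5.5 + 10 = 15.5
(Check: W+ + W- = 55 should equal n(n+1)/2 = 55.)
Step 4: Test statistic W = min(W+, W-) = 15.5.
Step 5: Ties in |d|, so use the tie-corrected normal approximation.
        E[W] = n(n+1)/4 = 10*11/4 = 27.5.
        Tie groups: |d|=5 (t=4), |d|=6 (t=2); sum(t^3 - t) = 66.
        Var[W] = n(n+1)(2n+1)/24 - sum(t^3-t)/48 = 2310/24 - 66/48 = 94.875.
        z = (W - E[W]) / sqrt(Var[W]) = (15.5 - 27.5) / 9.7404 = -1.2320.
        Two-sided p = 2*Phi(z) = 0.217955.
Step 6: alpha = 0.05. fail to reject H0.

W+ = 39.5, W- = 15.5, W = min = 15.5, p = 0.217955, fail to reject H0.


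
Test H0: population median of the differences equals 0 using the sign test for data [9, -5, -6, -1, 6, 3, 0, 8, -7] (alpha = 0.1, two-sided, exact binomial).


Step 1: Discard zero differences. Original n = 9; n_eff = number of nonzero differences = 8.
Nonzero differences (with sign): +9, -5, -6, -1, +6, +3, +8, -7
Step 2: Count signs: positive = 4, negative = 4.
Step 3: Under H0: P(positive) = 0.5, so the number of positives S ~ Bin(8, 0.5).
Step 4: Two-sided exact p-value = sum of Bin(8,0.5) probabilities at or below the observed probability = 1.000000.
Step 5: alpha = 0.1. fail to reject H0.

n_eff = 8, pos = 4, neg = 4, p = 1.000000, fail to reject H0.


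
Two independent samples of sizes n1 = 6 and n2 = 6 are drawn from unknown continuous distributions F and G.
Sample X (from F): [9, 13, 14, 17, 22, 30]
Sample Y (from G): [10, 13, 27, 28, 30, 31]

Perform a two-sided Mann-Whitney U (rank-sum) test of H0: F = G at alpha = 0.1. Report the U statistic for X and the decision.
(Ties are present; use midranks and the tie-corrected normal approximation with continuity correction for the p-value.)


Step 1: Combine and sort all 12 observations; assign midranks.
sorted (value, group): (9,X), (10,Y), (13,X), (13,Y), (14,X), (17,X), (22,X), (27,Y), (28,Y), (30,X), (30,Y), (31,Y)
ranks: 9->1, 10->2, 13->3.5, 13->3.5, 14->5, 17->6, 22->7, 27->8, 28->9, 30->10.5, 30->10.5, 31->12
Step 2: Rank sum for X: R1 = 1 + 3.5 + 5 + 6 + 7 + 10.5 = 33.
Step 3: U_X = R1 - n1(n1+1)/2 = 33 - 6*7/2 = 33 - 21 = 12.
       U_Y = n1*n2 - U_X = 36 - 12 = 24.
Step 4: Ties are present, so use the tie-corrected normal approximation (with continuity correction) for the p-value.
Step 5: p-value = 0.376804; compare to alpha = 0.1. fail to reject H0.

U_X = 12, p = 0.376804, fail to reject H0 at alpha = 0.1.


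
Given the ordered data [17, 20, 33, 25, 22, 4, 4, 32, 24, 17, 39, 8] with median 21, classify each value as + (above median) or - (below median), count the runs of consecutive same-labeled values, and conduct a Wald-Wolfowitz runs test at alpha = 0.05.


Step 1: Compute median = 21; label A = above, B = below.
Labels in order: BBAAABBAABAB  (n_A = 6, n_B = 6)
Step 2: Count runs R = 7.
Step 3: Under H0 (random ordering), E[R] = 2*n_A*n_B/(n_A+n_B) + 1 = 2*6*6/12 + 1 = 7.0000.
        Var[R] = 2*n_A*n_B*(2*n_A*n_B - n_A - n_B) / ((n_A+n_B)^2 * (n_A+n_B-1)) = 4320/1584 = 2.7273.
        SD[R] = 1.6514.
Step 4: R = E[R], so z = 0 with no continuity correction.
Step 5: Two-sided p-value via normal approximation = 2*(1 - Phi(|z|)) = 1.000000.
Step 6: alpha = 0.05. fail to reject H0.

R = 7, z = 0.0000, p = 1.000000, fail to reject H0.


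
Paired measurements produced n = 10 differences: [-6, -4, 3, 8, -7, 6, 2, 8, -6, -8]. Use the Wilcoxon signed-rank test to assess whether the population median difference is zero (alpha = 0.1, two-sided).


Step 1: Drop any zero differences (none here) and take |d_i|.
|d| = [6, 4, 3, 8, 7, 6, 2, 8, 6, 8]
Step 2: Midrank |d_i| (ties get averaged ranks).
ranks: |6|->5, |4|->3, |3|->2, |8|->9, |7|->7, |6|->5, |2|->1, |8|->9, |6|->5, |8|->9
Step 3: Attach original signs; sum ranks with positive sign and with negative sign.
W+ = 2 + 9 + 5 + 1 + 9 = 26
W- = 5 + 3 + 7 + 5 + 9 = 29
(Check: W+ + W- = 55 should equal n(n+1)/2 = 55.)
Step 4: Test statistic W = min(W+, W-) = 26.
Step 5: Ties in |d|, so use the tie-corrected normal approximation.
        E[W] = n(n+1)/4 = 10*11/4 = 27.5.
        Tie groups: |d|=6 (t=3), |d|=8 (t=3); sum(t^3 - t) = 48.
        Var[W] = n(n+1)(2n+1)/24 - sum(t^3-t)/48 = 2310/24 - 48/48 = 95.25.
        z = (W - E[W]) / sqrt(Var[W]) = (26 - 27.5) / 9.7596 = -0.1537.
        Two-sided p = 2*Phi(z) = 0.877850.
Step 6: alpha = 0.1. fail to reject H0.

W+ = 26, W- = 29, W = min = 26, p = 0.877850, fail to reject H0.


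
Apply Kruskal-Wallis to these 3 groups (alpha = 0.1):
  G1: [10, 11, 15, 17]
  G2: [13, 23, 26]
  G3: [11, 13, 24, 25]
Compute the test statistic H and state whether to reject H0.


Step 1: Combine all N = 11 observations and assign midranks.
sorted (value, group, rank): (10,G1,1), (11,G1,2.5), (11,G3,2.5), (13,G2,4.5), (13,G3,4.5), (15,G1,6), (17,G1,7), (23,G2,8), (24,G3,9), (25,G3,10), (26,G2,11)
Step 2: Sum ranks within each group.
R_1 = 16.5 (n_1 = 4)
R_2 = 23.5 (n_2 = 3)
R_3 = 26 (n_3 = 4)
Step 3: H = 12/(N(N+1)) * sum(R_i^2/n_i) - 3(N+1)
     = 12/(11*12) * (16.5^2/4 + 23.5^2/3 + 26^2/4) - 3*12
     = 0.090909 * 421.146 - 36
     = 2.285985.
Step 4: Ties present; correction factor C = 1 - 12/(11^3 - 11) = 0.990909. Corrected H = 2.285985 / 0.990909 = 2.306957.
Step 5: Under H0, H ~ chi^2(2); p-value = 0.315537.
Step 6: alpha = 0.1. fail to reject H0.

H = 2.3070, df = 2, p = 0.315537, fail to reject H0.


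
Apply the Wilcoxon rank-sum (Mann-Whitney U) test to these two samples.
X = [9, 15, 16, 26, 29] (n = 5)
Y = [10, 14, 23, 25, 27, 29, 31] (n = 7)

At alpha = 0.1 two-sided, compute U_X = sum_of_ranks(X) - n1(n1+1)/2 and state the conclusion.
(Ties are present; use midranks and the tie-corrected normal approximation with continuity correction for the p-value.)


Step 1: Combine and sort all 12 observations; assign midranks.
sorted (value, group): (9,X), (10,Y), (14,Y), (15,X), (16,X), (23,Y), (25,Y), (26,X), (27,Y), (29,X), (29,Y), (31,Y)
ranks: 9->1, 10->2, 14->3, 15->4, 16->5, 23->6, 25->7, 26->8, 27->9, 29->10.5, 29->10.5, 31->12
Step 2: Rank sum for X: R1 = 1 + 4 + 5 + 8 + 10.5 = 28.5.
Step 3: U_X = R1 - n1(n1+1)/2 = 28.5 - 5*6/2 = 28.5 - 15 = 13.5.
       U_Y = n1*n2 - U_X = 35 - 13.5 = 21.5.
Step 4: Ties are present, so use the tie-corrected normal approximation (with continuity correction) for the p-value.
Step 5: p-value = 0.569088; compare to alpha = 0.1. fail to reject H0.

U_X = 13.5, p = 0.569088, fail to reject H0 at alpha = 0.1.


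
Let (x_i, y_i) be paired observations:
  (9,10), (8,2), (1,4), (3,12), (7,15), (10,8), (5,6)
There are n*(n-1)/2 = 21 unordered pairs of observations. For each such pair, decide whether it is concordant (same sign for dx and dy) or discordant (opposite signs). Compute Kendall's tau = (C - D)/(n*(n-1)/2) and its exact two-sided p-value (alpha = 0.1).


Step 1: Enumerate the 21 unordered pairs (i,j) with i<j and classify each by sign(x_j-x_i) * sign(y_j-y_i).
  (1,2):dx=-1,dy=-8->C; (1,3):dx=-8,dy=-6->C; (1,4):dx=-6,dy=+2->D; (1,5):dx=-2,dy=+5->D
  (1,6):dx=+1,dy=-2->D; (1,7):dx=-4,dy=-4->C; (2,3):dx=-7,dy=+2->D; (2,4):dx=-5,dy=+10->D
  (2,5):dx=-1,dy=+13->D; (2,6):dx=+2,dy=+6->C; (2,7):dx=-3,dy=+4->D; (3,4):dx=+2,dy=+8->C
  (3,5):dx=+6,dy=+11->C; (3,6):dx=+9,dy=+4->C; (3,7):dx=+4,dy=+2->C; (4,5):dx=+4,dy=+3->C
  (4,6):dx=+7,dy=-4->D; (4,7):dx=+2,dy=-6->D; (5,6):dx=+3,dy=-7->D; (5,7):dx=-2,dy=-9->C
  (6,7):dx=-5,dy=-2->C
Step 2: C = 11, D = 10, total pairs = 21.
Step 3: tau = (C - D)/(n(n-1)/2) = (11 - 10)/21 = 0.047619.
Step 4: Exact two-sided p-value (enumerate n! = 5040 permutations of y under H0): p = 1.000000.
Step 5: alpha = 0.1. fail to reject H0.

tau_b = 0.0476 (C=11, D=10), p = 1.000000, fail to reject H0.


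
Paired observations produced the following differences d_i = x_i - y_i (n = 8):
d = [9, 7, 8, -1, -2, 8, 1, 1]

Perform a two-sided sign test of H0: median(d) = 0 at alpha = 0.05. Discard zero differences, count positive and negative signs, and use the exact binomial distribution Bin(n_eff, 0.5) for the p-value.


Step 1: Discard zero differences. Original n = 8; n_eff = number of nonzero differences = 8.
Nonzero differences (with sign): +9, +7, +8, -1, -2, +8, +1, +1
Step 2: Count signs: positive = 6, negative = 2.
Step 3: Under H0: P(positive) = 0.5, so the number of positives S ~ Bin(8, 0.5).
Step 4: Two-sided exact p-value = sum of Bin(8,0.5) probabilities at or below the observed probability = 0.289062.
Step 5: alpha = 0.05. fail to reject H0.

n_eff = 8, pos = 6, neg = 2, p = 0.289062, fail to reject H0.


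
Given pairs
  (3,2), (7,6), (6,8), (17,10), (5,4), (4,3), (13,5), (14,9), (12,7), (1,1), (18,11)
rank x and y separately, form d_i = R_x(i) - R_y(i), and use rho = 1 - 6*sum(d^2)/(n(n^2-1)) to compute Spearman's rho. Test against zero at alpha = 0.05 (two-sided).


Step 1: Rank x and y separately (midranks; no ties here).
rank(x): 3->2, 7->6, 6->5, 17->10, 5->4, 4->3, 13->8, 14->9, 12->7, 1->1, 18->11
rank(y): 2->2, 6->6, 8->8, 10->10, 4->4, 3->3, 5->5, 9->9, 7->7, 1->1, 11->11
Step 2: d_i = R_x(i) - R_y(i); compute d_i^2.
  (2-2)^2=0, (6-6)^2=0, (5-8)^2=9, (10-10)^2=0, (4-4)^2=0, (3-3)^2=0, (8-5)^2=9, (9-9)^2=0, (7-7)^2=0, (1-1)^2=0, (11-11)^2=0
sum(d^2) = 18.
Step 3: rho = 1 - 6*18 / (11*(11^2 - 1)) = 1 - 108/1320 = 0.918182.
Step 4: Under H0, t = rho * sqrt((n-2)/(1-rho^2)) = 6.9531 ~ t(9).
Step 5: Two-sided p-value from the t-distribution with 9 df = 0.000067.
Step 6: alpha = 0.05. reject H0.

rho = 0.9182, p = 0.000067, reject H0 at alpha = 0.05.


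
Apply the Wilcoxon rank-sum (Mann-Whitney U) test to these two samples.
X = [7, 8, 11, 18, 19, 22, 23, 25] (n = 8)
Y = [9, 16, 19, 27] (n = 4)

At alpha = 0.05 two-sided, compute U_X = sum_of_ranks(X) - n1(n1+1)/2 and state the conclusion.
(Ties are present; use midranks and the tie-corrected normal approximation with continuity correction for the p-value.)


Step 1: Combine and sort all 12 observations; assign midranks.
sorted (value, group): (7,X), (8,X), (9,Y), (11,X), (16,Y), (18,X), (19,X), (19,Y), (22,X), (23,X), (25,X), (27,Y)
ranks: 7->1, 8->2, 9->3, 11->4, 16->5, 18->6, 19->7.5, 19->7.5, 22->9, 23->10, 25->11, 27->12
Step 2: Rank sum for X: R1 = 1 + 2 + 4 + 6 + 7.5 + 9 + 10 + 11 = 50.5.
Step 3: U_X = R1 - n1(n1+1)/2 = 50.5 - 8*9/2 = 50.5 - 36 = 14.5.
       U_Y = n1*n2 - U_X = 32 - 14.5 = 17.5.
Step 4: Ties are present, so use the tie-corrected normal approximation (with continuity correction) for the p-value.
Step 5: p-value = 0.864901; compare to alpha = 0.05. fail to reject H0.

U_X = 14.5, p = 0.864901, fail to reject H0 at alpha = 0.05.


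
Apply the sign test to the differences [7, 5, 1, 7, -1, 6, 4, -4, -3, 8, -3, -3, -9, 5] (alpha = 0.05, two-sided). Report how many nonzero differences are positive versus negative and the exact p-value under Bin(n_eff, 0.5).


Step 1: Discard zero differences. Original n = 14; n_eff = number of nonzero differences = 14.
Nonzero differences (with sign): +7, +5, +1, +7, -1, +6, +4, -4, -3, +8, -3, -3, -9, +5
Step 2: Count signs: positive = 8, negative = 6.
Step 3: Under H0: P(positive) = 0.5, so the number of positives S ~ Bin(14, 0.5).
Step 4: Two-sided exact p-value = sum of Bin(14,0.5) probabilities at or below the observed probability = 0.790527.
Step 5: alpha = 0.05. fail to reject H0.

n_eff = 14, pos = 8, neg = 6, p = 0.790527, fail to reject H0.


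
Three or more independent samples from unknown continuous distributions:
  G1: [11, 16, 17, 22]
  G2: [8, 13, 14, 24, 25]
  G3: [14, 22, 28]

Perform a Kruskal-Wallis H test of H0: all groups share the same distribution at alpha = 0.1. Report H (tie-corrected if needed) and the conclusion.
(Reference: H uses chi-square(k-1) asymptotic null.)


Step 1: Combine all N = 12 observations and assign midranks.
sorted (value, group, rank): (8,G2,1), (11,G1,2), (13,G2,3), (14,G2,4.5), (14,G3,4.5), (16,G1,6), (17,G1,7), (22,G1,8.5), (22,G3,8.5), (24,G2,10), (25,G2,11), (28,G3,12)
Step 2: Sum ranks within each group.
R_1 = 23.5 (n_1 = 4)
R_2 = 29.5 (n_2 = 5)
R_3 = 25 (n_3 = 3)
Step 3: H = 12/(N(N+1)) * sum(R_i^2/n_i) - 3(N+1)
     = 12/(12*13) * (23.5^2/4 + 29.5^2/5 + 25^2/3) - 3*13
     = 0.076923 * 520.446 - 39
     = 1.034295.
Step 4: Ties present; correction factor C = 1 - 12/(12^3 - 12) = 0.993007. Corrected H = 1.034295 / 0.993007 = 1.041579.
Step 5: Under H0, H ~ chi^2(2); p-value = 0.594051.
Step 6: alpha = 0.1. fail to reject H0.

H = 1.0416, df = 2, p = 0.594051, fail to reject H0.


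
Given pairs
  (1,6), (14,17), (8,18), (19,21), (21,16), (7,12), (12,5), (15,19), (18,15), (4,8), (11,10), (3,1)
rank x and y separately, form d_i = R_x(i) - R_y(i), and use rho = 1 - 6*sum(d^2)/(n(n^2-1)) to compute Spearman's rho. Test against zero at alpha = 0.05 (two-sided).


Step 1: Rank x and y separately (midranks; no ties here).
rank(x): 1->1, 14->8, 8->5, 19->11, 21->12, 7->4, 12->7, 15->9, 18->10, 4->3, 11->6, 3->2
rank(y): 6->3, 17->9, 18->10, 21->12, 16->8, 12->6, 5->2, 19->11, 15->7, 8->4, 10->5, 1->1
Step 2: d_i = R_x(i) - R_y(i); compute d_i^2.
  (1-3)^2=4, (8-9)^2=1, (5-10)^2=25, (11-12)^2=1, (12-8)^2=16, (4-6)^2=4, (7-2)^2=25, (9-11)^2=4, (10-7)^2=9, (3-4)^2=1, (6-5)^2=1, (2-1)^2=1
sum(d^2) = 92.
Step 3: rho = 1 - 6*92 / (12*(12^2 - 1)) = 1 - 552/1716 = 0.678322.
Step 4: Under H0, t = rho * sqrt((n-2)/(1-rho^2)) = 2.9194 ~ t(10).
Step 5: Two-sided p-value from the t-distribution with 10 df = 0.015317.
Step 6: alpha = 0.05. reject H0.

rho = 0.6783, p = 0.015317, reject H0 at alpha = 0.05.
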